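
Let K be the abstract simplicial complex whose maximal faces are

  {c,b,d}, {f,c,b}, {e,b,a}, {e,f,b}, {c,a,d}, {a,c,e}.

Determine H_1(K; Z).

H_1 = Z.

We work with the vertex ordering a < b < c < d < e < f. The simplices of K, each written with vertices in increasing order, are:

  0-simplices (6): a, b, c, d, e, f
  1-simplices (12): ab, ac, ad, ae, bc, bd, be, bf, cd, ce, cf, ef
  2-simplices (6): abe, acd, ace, bcd, bcf, bef

so the chain groups are C_0 ≅ Z^6, C_1 ≅ Z^12, C_2 ≅ Z^6.

The boundary map ∂_1: C_1 → C_0 is given by ∂[p,q] = [q] − [p]. For instance
  ∂ce = e − c.
The 6×12 boundary matrix has rank 5 and Smith normal form diag(1,1,1,1,1).

The boundary map ∂_2: C_2 → C_1 sends each 2-simplex [p,q,r] to [q,r] − [p,r] + [p,q]. For instance
  ∂bef = ef − bf + be,
  ∂bcd = cd − bd + bc.
The 12×6 boundary matrix has rank 6 and Smith normal form diag(1,1,1,1,1,1).

Reading off H_k = ker ∂_k / im ∂_{k+1}:

  H_1: rank ker ∂_1 − rank ∂_2 = (12 − 5) − 6 = 1, and the invariant factors of ∂_2 are all 1, so H_1 ≅ Z.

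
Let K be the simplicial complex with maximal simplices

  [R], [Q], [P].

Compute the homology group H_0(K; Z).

Fix the vertex order P < Q < R and write every simplex with vertices in increasing order. Then dim K = 0 and the simplices of K are:

  0-simplices (3): P, Q, R

Hence C_0 ≅ Z^3.

From H_k ≅ ker(∂_k) / im(∂_{k+1}) we obtain:

  H_0: rank C_0 − rank ∂_1 = 3 − 0 = 3, and there is no ∂_1, so H_0 = Z^3.

(K is a triangulation of a set of 3 points.)

H_0 = Z^3.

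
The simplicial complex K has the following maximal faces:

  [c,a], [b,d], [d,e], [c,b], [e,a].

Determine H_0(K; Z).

Order the vertices as a < b < c < d < e. Listing each simplex with vertices in this order, K has dimension 1 with simplices:

  0-simplices (5): a, b, c, d, e
  1-simplices (5): ac, ae, bc, bd, de

Hence C_0 ≅ Z^5, C_1 ≅ Z^5.

Boundary ∂_1: C_1 → C_0 is given by ∂[p,q] = [q] − [p]. For instance
  ∂ac = c − a.
As a 5×5 matrix over Z this has rank 4, with invariant factors (1,1,1,1).

Computing H_k = (kernel of ∂_k) / (image of ∂_{k+1}):

  H_0: rank C_0 − rank ∂_1 = 5 − 4 = 1, and the invariant factors of ∂_1 are all 1, so H_0 ≅ Z.

(K is a triangulation of the circle S^1.)

H_0 = Z.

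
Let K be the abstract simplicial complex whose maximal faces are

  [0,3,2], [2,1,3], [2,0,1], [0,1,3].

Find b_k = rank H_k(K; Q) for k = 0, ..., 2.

Take the total order 0 < 1 < 2 < 3 on the vertex set. Then K (dimension 2) consists of the simplices:

  0-simplices (4): [0], [1], [2], [3]
  1-simplices (6): [0,1], [0,2], [0,3], [1,2], [1,3], [2,3]
  2-simplices (4): [0,1,2], [0,1,3], [0,2,3], [1,2,3]

so the chain groups are C_0 ≅ Z^4, C_1 ≅ Z^6, C_2 ≅ Z^4.

Boundary ∂_1: C_1 → C_0 maps an edge to its endpoints' difference, ∂[p,q] = q − p.
As a 4×6 matrix over Z this has rank 3, with invariant factors (1,1,1).

∂_2: C_2 → C_1 sends each 2-simplex [p,q,r] to [q,r] − [p,r] + [p,q]. For instance
  ∂[0,2,3] = [2,3] − [0,3] + [0,2],
  ∂[1,2,3] = [2,3] − [1,3] + [1,2].
As a 6×4 matrix over Z this has rank 3, with invariant factors (1,1,1).

Now H_k = ker ∂_k / im ∂_{k+1}, so:

  H_0: rank C_0 − rank ∂_1 = 4 − 3 = 1, and the invariant factors of ∂_1 are all 1, so H_0 ≅ Z.
  H_1: rank ker ∂_1 − rank ∂_2 = (6 − 3) − 3 = 0, and the invariant factors of ∂_2 are all 1, so H_1 ≅ 0.
  H_2: rank ker ∂_2 − rank ∂_3 = (4 − 3) − 0 = 1, and there is no ∂_3, so H_2 ≅ Z.

Hence the Betti numbers are b_0 = 1, b_1 = 0, b_2 = 1.

b_0 = 1, b_1 = 0, b_2 = 1.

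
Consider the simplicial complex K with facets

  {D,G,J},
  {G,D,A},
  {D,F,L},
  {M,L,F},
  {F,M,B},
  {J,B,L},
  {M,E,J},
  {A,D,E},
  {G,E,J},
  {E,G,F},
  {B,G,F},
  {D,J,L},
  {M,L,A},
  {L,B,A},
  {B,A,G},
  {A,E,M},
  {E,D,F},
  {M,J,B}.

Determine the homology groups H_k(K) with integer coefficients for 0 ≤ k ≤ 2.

Take the total order A < B < D < E < F < G < J < L < M on the vertex set. Then K (dimension 2) consists of the simplices:

  0-simplices (9): A, B, D, E, F, G, J, L, M
  1-simplices (27): AB, AD, AE, AG, AL, AM, BF, BG, BJ, BL, BM, DE, DF, DG, DJ, DL, EF, EG, EJ, EM, FG, FL, FM, GJ, JL, JM, LM
  2-simplices (18): ABG, ABL, ADE, ADG, AEM, ALM, BFG, BFM, BJL, BJM, DEF, DFL, DGJ, DJL, EFG, EGJ, EJM, FLM

giving chain groups C_0 ≅ Z^9, C_1 ≅ Z^27, C_2 ≅ Z^18.

∂_1: C_1 → C_0 sends each edge [p,q] (with p < q) to q − p. For instance
  ∂AG = G − A.
This gives a 9×27 integer matrix of rank 8; reducing to Smith normal form yields diagonal entries (1,1,1,1,1,1,1,1).

Boundary ∂_2: C_2 → C_1 acts by ∂[p,q,r] = [q,r] − [p,r] + [p,q]. For instance
  ∂BFM = FM − BM + BF,
  ∂FLM = LM − FM + FL.
This gives a 27×18 integer matrix of rank 18; reducing to Smith normal form yields diagonal entries (1,1,1,1,1,1,1,1,1,1,1,1,1,1,1,1,1,2).

Reading off H_k = ker ∂_k / im ∂_{k+1}:

  H_0: rank C_0 − rank ∂_1 = 9 − 8 = 1, and the invariant factors of ∂_1 are all 1, so H_0 ≅ Z.
  H_1: rank ker ∂_1 − rank ∂_2 = (27 − 8) − 18 = 1, and ∂_2 has invariant factor 2 > 1, so H_1 ≅ Z ⊕ Z/2.
  H_2: rank ker ∂_2 − rank ∂_3 = (18 − 18) − 0 = 0, and there is no ∂_3, so H_2 ≅ 0.

H_0 = Z,  H_1 = Z ⊕ Z/2,  H_2 = 0.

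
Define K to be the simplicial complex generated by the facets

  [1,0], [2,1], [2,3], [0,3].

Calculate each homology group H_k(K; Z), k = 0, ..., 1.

K has 4 vertices, 4 edges.
rank ∂_0 = 0, rank ∂_1 = 3 ⇒ b_0 = 4 − 0 − 3 = 1; all invariant factors of ∂_1 are 1 so no torsion. So H_0 = Z.
rank ∂_1 = 3, rank ∂_2 = 0 ⇒ b_1 = 4 − 3 − 0 = 1. So H_1 = Z.

H_0 = Z,  H_1 = Z.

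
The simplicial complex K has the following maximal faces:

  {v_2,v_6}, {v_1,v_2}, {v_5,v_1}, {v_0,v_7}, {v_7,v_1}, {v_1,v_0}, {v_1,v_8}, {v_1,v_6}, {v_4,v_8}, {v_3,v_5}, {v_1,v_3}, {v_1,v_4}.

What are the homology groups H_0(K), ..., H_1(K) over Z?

H_0 ≅ Z,  H_1 ≅ Z^4.

K has 9 vertices, 12 edges.
rank ∂_0 = 0, rank ∂_1 = 8 ⇒ b_0 = 9 − 0 − 8 = 1; all invariant factors of ∂_1 are 1 so no torsion. So H_0 ≅ Z.
rank ∂_1 = 8, rank ∂_2 = 0 ⇒ b_1 = 12 − 8 − 0 = 4. So H_1 ≅ Z^4.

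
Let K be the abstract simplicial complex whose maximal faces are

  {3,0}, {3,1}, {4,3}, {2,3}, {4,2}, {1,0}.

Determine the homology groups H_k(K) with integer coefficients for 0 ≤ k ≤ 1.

H_0 ≅ Z,  H_1 ≅ Z^2.

Take the total order 0 < 1 < 2 < 3 < 4 on the vertex set. Then K (dimension 1) consists of the simplices:

  0-simplices (5): [0], [1], [2], [3], [4]
  1-simplices (6): [0,1], [0,3], [1,3], [2,3], [2,4], [3,4]

Hence C_0 ≅ Z^5, C_1 ≅ Z^6.

Boundary ∂_1: C_1 → C_0 sends each edge [p,q] (with p < q) to q − p. For instance
  ∂[2,4] = [4] − [2].
As a 5×6 matrix over Z this has rank 4, with invariant factors (1,1,1,1).

Reading off H_k = ker ∂_k / im ∂_{k+1}:

  H_0: rank C_0 − rank ∂_1 = 5 − 4 = 1, and the invariant factors of ∂_1 are all 1, so H_0 = Z.
  H_1: rank ker ∂_1 − rank ∂_2 = (6 − 4) − 0 = 2, and there is no ∂_2, so H_1 = Z^2.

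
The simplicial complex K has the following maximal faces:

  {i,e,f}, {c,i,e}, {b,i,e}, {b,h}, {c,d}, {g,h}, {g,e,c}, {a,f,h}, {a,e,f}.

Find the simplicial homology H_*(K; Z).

We work with the vertex ordering a < b < c < d < e < f < g < h < i. The simplices of K, each written with vertices in increasing order, are:

  0-simplices (9): a, b, c, d, e, f, g, h, i
  1-simplices (16): ae, af, ah, be, bh, bi, cd, ce, cg, ci, ef, eg, ei, fh, fi, gh
  2-simplices (6): aef, afh, bei, ceg, cei, efi

Hence C_0 ≅ Z^9, C_1 ≅ Z^16, C_2 ≅ Z^6.

∂_1: C_1 → C_0 maps an edge to its endpoints' difference, ∂[p,q] = q − p. For instance
  ∂fh = h − f.
The 9×16 boundary matrix has rank 8 and Smith normal form diag(1,1,1,1,1,1,1,1).

Boundary ∂_2: C_2 → C_1 maps a triangle to the signed sum of its edges. For instance
  ∂cei = ei − ci + ce,
  ∂aef = ef − af + ae.
As a 16×6 matrix over Z this has rank 6, with invariant factors (1,1,1,1,1,1).

Now H_k = ker ∂_k / im ∂_{k+1}, so:

  H_0: rank C_0 − rank ∂_1 = 9 − 8 = 1, and the invariant factors of ∂_1 are all 1, so H_0 ≅ Z.
  H_1: rank ker ∂_1 − rank ∂_2 = (16 − 8) − 6 = 2, and the invariant factors of ∂_2 are all 1, so H_1 ≅ Z^2.
  H_2: rank ker ∂_2 − rank ∂_3 = (6 − 6) − 0 = 0, and there is no ∂_3, so H_2 ≅ 0.

As a check, the Euler characteristic is 9 − 16 + 6 = -1, which agrees with 1 − 2 + 0 = -1.

H_0 ≅ Z,  H_1 ≅ Z^2,  H_2 = 0.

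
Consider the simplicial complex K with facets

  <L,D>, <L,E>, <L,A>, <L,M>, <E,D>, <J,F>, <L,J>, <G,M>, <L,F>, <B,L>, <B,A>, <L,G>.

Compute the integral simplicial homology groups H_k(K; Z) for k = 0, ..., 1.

H_0 = Z,  H_1 = Z^4.

We work with the vertex ordering A < B < D < E < F < G < J < L < M. The simplices of K, each written with vertices in increasing order, are:

  0-simplices (9): A, B, D, E, F, G, J, L, M
  1-simplices (12): AB, AL, BL, DE, DL, EL, FJ, FL, GL, GM, JL, LM

so the chain groups are C_0 ≅ Z^9, C_1 ≅ Z^12.

∂_1: C_1 → C_0 sends each edge [p,q] (with p < q) to q − p. For instance
  ∂GL = L − G.
This gives a 9×12 integer matrix of rank 8; reducing to Smith normal form yields diagonal entries (1,1,1,1,1,1,1,1).

Reading off H_k = ker ∂_k / im ∂_{k+1}:

  H_0: rank C_0 − rank ∂_1 = 9 − 8 = 1, and the invariant factors of ∂_1 are all 1, so H_0 ≅ Z.
  H_1: rank ker ∂_1 − rank ∂_2 = (12 − 8) − 0 = 4, and there is no ∂_2, so H_1 ≅ Z^4.

As a check, the Euler characteristic is 9 − 12 = -3, which agrees with 1 − 4 = -3.
(K is a triangulation of a wedge of 4 circles.)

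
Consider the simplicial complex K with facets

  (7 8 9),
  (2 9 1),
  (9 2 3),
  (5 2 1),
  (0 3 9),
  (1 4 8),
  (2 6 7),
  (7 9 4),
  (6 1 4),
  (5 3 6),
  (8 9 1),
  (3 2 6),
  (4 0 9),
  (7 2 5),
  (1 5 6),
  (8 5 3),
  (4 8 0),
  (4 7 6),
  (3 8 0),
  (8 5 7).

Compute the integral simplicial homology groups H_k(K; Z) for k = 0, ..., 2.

H_0 = Z,  H_1 = Z ⊕ Z_2,  H_2 = 0.

Fix the vertex order 0 < 1 < 2 < 3 < 4 < 5 < 6 < 7 < 8 < 9 and write every simplex with vertices in increasing order. Then dim K = 2 and the simplices of K are:

  0-simplices (10): [0], [1], [2], [3], [4], [5], [6], [7], [8], [9]
  1-simplices (30): (30 of them)
  2-simplices (20): (20 of them)

so the chain groups are C_0 ≅ Z^10, C_1 ≅ Z^30, C_2 ≅ Z^20.

Boundary ∂_1: C_1 → C_0 maps an edge to its endpoints' difference, ∂[p,q] = q − p. For instance
  ∂[0,3] = [3] − [0].
The resulting 10×30 matrix has rank 9, and its Smith normal form has invariant factors (1,1,1,1,1,1,1,1,1).

∂_2: C_2 → C_1 acts by ∂[p,q,r] = [q,r] − [p,r] + [p,q]. For instance
  ∂[4,7,9] = [7,9] − [4,9] + [4,7],
  ∂[3,5,8] = [5,8] − [3,8] + [3,5].
As a 30×20 matrix over Z this has rank 20, with invariant factors (1,1,1,1,1,1,1,1,1,1,1,1,1,1,1,1,1,1,1,2).

From H_k ≅ ker(∂_k) / im(∂_{k+1}) we obtain:

  H_0: rank C_0 − rank ∂_1 = 10 − 9 = 1, and the invariant factors of ∂_1 are all 1, so H_0 = Z.
  H_1: rank ker ∂_1 − rank ∂_2 = (30 − 9) − 20 = 1, and ∂_2 has invariant factor 2 > 1, so H_1 = Z ⊕ Z_2.
  H_2: rank ker ∂_2 − rank ∂_3 = (20 − 20) − 0 = 0, and there is no ∂_3, so H_2 = 0.

As a check, the Euler characteristic is 10 − 30 + 20 = 0, which agrees with 1 − 1 + 0 = 0.
(K is a triangulation of the Klein bottle.)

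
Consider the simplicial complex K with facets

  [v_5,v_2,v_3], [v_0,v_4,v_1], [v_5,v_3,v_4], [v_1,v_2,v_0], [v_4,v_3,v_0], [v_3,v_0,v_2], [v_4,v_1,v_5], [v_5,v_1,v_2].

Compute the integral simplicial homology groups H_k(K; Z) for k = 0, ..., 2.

H_0 ≅ Z,  H_1 = 0,  H_2 ≅ Z.

Take the total order v_0 < v_1 < v_2 < v_3 < v_4 < v_5 on the vertex set. Then K (dimension 2) consists of the simplices:

  0-simplices (6): [v_0], [v_1], [v_2], [v_3], [v_4], [v_5]
  1-simplices (12): [v_0,v_1], [v_0,v_2], [v_0,v_3], [v_0,v_4], [v_1,v_2], [v_1,v_4], [v_1,v_5], [v_2,v_3], [v_2,v_5], [v_3,v_4], [v_3,v_5], [v_4,v_5]
  2-simplices (8): [v_0,v_1,v_2], [v_0,v_1,v_4], [v_0,v_2,v_3], [v_0,v_3,v_4], [v_1,v_2,v_5], [v_1,v_4,v_5], [v_2,v_3,v_5], [v_3,v_4,v_5]

so the chain groups are C_0 ≅ Z^6, C_1 ≅ Z^12, C_2 ≅ Z^8.

∂_1: C_1 → C_0 sends each edge [p,q] (with p < q) to q − p.
As a 6×12 matrix over Z this has rank 5, with invariant factors (1,1,1,1,1).

Boundary ∂_2: C_2 → C_1 maps a triangle to the signed sum of its edges. For instance
  ∂[v_0,v_3,v_4] = [v_3,v_4] − [v_0,v_4] + [v_0,v_3],
  ∂[v_0,v_1,v_4] = [v_1,v_4] − [v_0,v_4] + [v_0,v_1].
The resulting 12×8 matrix has rank 7, and its Smith normal form has invariant factors (1,1,1,1,1,1,1).

Computing H_k = (kernel of ∂_k) / (image of ∂_{k+1}):

  H_0: rank C_0 − rank ∂_1 = 6 − 5 = 1, and the invariant factors of ∂_1 are all 1, so H_0 = Z.
  H_1: rank ker ∂_1 − rank ∂_2 = (12 − 5) − 7 = 0, and the invariant factors of ∂_2 are all 1, so H_1 = 0.
  H_2: rank ker ∂_2 − rank ∂_3 = (8 − 7) − 0 = 1, and there is no ∂_3, so H_2 = Z.

(K is a triangulation of the 2-sphere S^2.)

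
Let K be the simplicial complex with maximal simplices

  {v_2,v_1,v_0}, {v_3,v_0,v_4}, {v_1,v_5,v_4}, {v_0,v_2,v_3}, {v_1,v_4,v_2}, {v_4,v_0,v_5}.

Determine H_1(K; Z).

H_1 = Z.

We work with the vertex ordering v_0 < v_1 < v_2 < v_3 < v_4 < v_5. The simplices of K, each written with vertices in increasing order, are:

  0-simplices (6): [v_0], [v_1], [v_2], [v_3], [v_4], [v_5]
  1-simplices (12): [v_0,v_1], [v_0,v_2], [v_0,v_3], [v_0,v_4], [v_0,v_5], [v_1,v_2], [v_1,v_4], [v_1,v_5], [v_2,v_3], [v_2,v_4], [v_3,v_4], [v_4,v_5]
  2-simplices (6): [v_0,v_1,v_2], [v_0,v_2,v_3], [v_0,v_3,v_4], [v_0,v_4,v_5], [v_1,v_2,v_4], [v_1,v_4,v_5]

giving chain groups C_0 ≅ Z^6, C_1 ≅ Z^12, C_2 ≅ Z^6.

The boundary map ∂_1: C_1 → C_0 maps an edge to its endpoints' difference, ∂[p,q] = q − p.
The 6×12 boundary matrix has rank 5 and Smith normal form diag(1,1,1,1,1).

Boundary ∂_2: C_2 → C_1 acts by ∂[p,q,r] = [q,r] − [p,r] + [p,q]. For instance
  ∂[v_0,v_2,v_3] = [v_2,v_3] − [v_0,v_3] + [v_0,v_2],
  ∂[v_0,v_3,v_4] = [v_3,v_4] − [v_0,v_4] + [v_0,v_3].
The 12×6 boundary matrix has rank 6 and Smith normal form diag(1,1,1,1,1,1).

Computing H_k = (kernel of ∂_k) / (image of ∂_{k+1}):

  H_1: rank ker ∂_1 − rank ∂_2 = (12 − 5) − 6 = 1, and the invariant factors of ∂_2 are all 1, so H_1 ≅ Z.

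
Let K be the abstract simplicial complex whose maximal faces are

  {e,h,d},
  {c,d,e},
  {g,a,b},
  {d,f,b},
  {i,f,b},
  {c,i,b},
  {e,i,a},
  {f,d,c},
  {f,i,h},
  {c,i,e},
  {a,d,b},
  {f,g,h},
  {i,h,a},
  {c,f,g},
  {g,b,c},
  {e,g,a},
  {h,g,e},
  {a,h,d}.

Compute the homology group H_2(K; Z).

Fix the vertex order a < b < c < d < e < f < g < h < i and write every simplex with vertices in increasing order. Then dim K = 2 and the simplices of K are:

  0-simplices (9): a, b, c, d, e, f, g, h, i
  1-simplices (27): ab, ad, ae, ag, ah, ai, bc, bd, bf, bg, bi, cd, ce, cf, cg, ci, de, df, dh, eg, eh, ei, fg, fh, fi, gh, hi
  2-simplices (18): abd, abg, adh, aeg, aei, ahi, bcg, bci, bdf, bfi, cde, cdf, cei, cfg, deh, egh, fgh, fhi

so the chain groups are C_0 ≅ Z^9, C_1 ≅ Z^27, C_2 ≅ Z^18.

Boundary ∂_1: C_1 → C_0 maps an edge to its endpoints' difference, ∂[p,q] = q − p. For instance
  ∂eh = h − e.
This gives a 9×27 integer matrix of rank 8; reducing to Smith normal form yields diagonal entries (1,1,1,1,1,1,1,1).

The boundary map ∂_2: C_2 → C_1 maps a triangle to the signed sum of its edges. For instance
  ∂abg = bg − ag + ab,
  ∂cfg = fg − cg + cf.
As a 27×18 matrix over Z this has rank 18, with invariant factors (1,1,1,1,1,1,1,1,1,1,1,1,1,1,1,1,1,2).

From H_k ≅ ker(∂_k) / im(∂_{k+1}) we obtain:

  H_2: rank ker ∂_2 − rank ∂_3 = (18 − 18) − 0 = 0, and there is no ∂_3, so H_2 ≅ 0.

H_2 ≅ 0.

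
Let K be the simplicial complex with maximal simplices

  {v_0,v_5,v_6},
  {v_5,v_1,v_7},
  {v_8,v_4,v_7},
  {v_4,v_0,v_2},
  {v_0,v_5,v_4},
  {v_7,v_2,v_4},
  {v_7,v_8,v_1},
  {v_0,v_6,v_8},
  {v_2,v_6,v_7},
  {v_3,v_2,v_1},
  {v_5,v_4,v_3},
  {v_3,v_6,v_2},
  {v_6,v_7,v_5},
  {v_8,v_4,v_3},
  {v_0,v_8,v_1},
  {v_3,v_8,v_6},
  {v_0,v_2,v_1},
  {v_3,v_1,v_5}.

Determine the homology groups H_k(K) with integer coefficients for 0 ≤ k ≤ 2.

H_0 = Z,  H_1 = Z^2,  H_2 = Z.

We work with the vertex ordering v_0 < v_1 < v_2 < v_3 < v_4 < v_5 < v_6 < v_7 < v_8. The simplices of K, each written with vertices in increasing order, are:

  0-simplices (9): [v_0], [v_1], [v_2], [v_3], [v_4], [v_5], [v_6], [v_7], [v_8]
  1-simplices (27): (27 of them)
  2-simplices (18): (18 of them)

Hence C_0 ≅ Z^9, C_1 ≅ Z^27, C_2 ≅ Z^18.

The boundary map ∂_1: C_1 → C_0 maps an edge to its endpoints' difference, ∂[p,q] = q − p.
This gives a 9×27 integer matrix of rank 8; reducing to Smith normal form yields diagonal entries (1,1,1,1,1,1,1,1).

∂_2: C_2 → C_1 sends each 2-simplex [p,q,r] to [q,r] − [p,r] + [p,q]. For instance
  ∂[v_0,v_6,v_8] = [v_6,v_8] − [v_0,v_8] + [v_0,v_6],
  ∂[v_3,v_4,v_5] = [v_4,v_5] − [v_3,v_5] + [v_3,v_4].
The resulting 27×18 matrix has rank 17, and its Smith normal form has invariant factors (1,1,1,1,1,1,1,1,1,1,1,1,1,1,1,1,1).

From H_k ≅ ker(∂_k) / im(∂_{k+1}) we obtain:

  H_0: rank C_0 − rank ∂_1 = 9 − 8 = 1, and the invariant factors of ∂_1 are all 1, so H_0 ≅ Z.
  H_1: rank ker ∂_1 − rank ∂_2 = (27 − 8) − 17 = 2, and the invariant factors of ∂_2 are all 1, so H_1 ≅ Z^2.
  H_2: rank ker ∂_2 − rank ∂_3 = (18 − 17) − 0 = 1, and there is no ∂_3, so H_2 ≅ Z.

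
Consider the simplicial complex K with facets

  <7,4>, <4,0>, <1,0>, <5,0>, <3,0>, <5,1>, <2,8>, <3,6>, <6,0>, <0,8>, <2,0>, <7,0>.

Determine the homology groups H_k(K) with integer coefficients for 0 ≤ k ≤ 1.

H_0 = Z,  H_1 = Z^4.

Fix the vertex order 0 < 1 < 2 < 3 < 4 < 5 < 6 < 7 < 8 and write every simplex with vertices in increasing order. Then dim K = 1 and the simplices of K are:

  0-simplices (9): [0], [1], [2], [3], [4], [5], [6], [7], [8]
  1-simplices (12): [0,1], [0,2], [0,3], [0,4], [0,5], [0,6], [0,7], [0,8], [1,5], [2,8], [3,6], [4,7]

so the chain groups are C_0 ≅ Z^9, C_1 ≅ Z^12.

Boundary ∂_1: C_1 → C_0 is given by ∂[p,q] = [q] − [p].
As a 9×12 matrix over Z this has rank 8, with invariant factors (1,1,1,1,1,1,1,1).

Reading off H_k = ker ∂_k / im ∂_{k+1}:

  H_0: rank C_0 − rank ∂_1 = 9 − 8 = 1, and the invariant factors of ∂_1 are all 1, so H_0 = Z.
  H_1: rank ker ∂_1 − rank ∂_2 = (12 − 8) − 0 = 4, and there is no ∂_2, so H_1 = Z^4.

As a check, the Euler characteristic is 9 − 12 = -3, which agrees with 1 − 4 = -3.
(K is a triangulation of a wedge of 4 circles.)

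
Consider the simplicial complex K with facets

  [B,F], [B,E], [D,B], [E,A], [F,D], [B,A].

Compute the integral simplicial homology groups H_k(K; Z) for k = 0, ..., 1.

Take the total order A < B < D < E < F on the vertex set. Then K (dimension 1) consists of the simplices:

  0-simplices (5): A, B, D, E, F
  1-simplices (6): AB, AE, BD, BE, BF, DF

so the chain groups are C_0 ≅ Z^5, C_1 ≅ Z^6.

The boundary map ∂_1: C_1 → C_0 sends each edge [p,q] (with p < q) to q − p. For instance
  ∂DF = F − D.
As a 5×6 matrix over Z this has rank 4, with invariant factors (1,1,1,1).

Computing H_k = (kernel of ∂_k) / (image of ∂_{k+1}):

  H_0: rank C_0 − rank ∂_1 = 5 − 4 = 1, and the invariant factors of ∂_1 are all 1, so H_0 = Z.
  H_1: rank ker ∂_1 − rank ∂_2 = (6 − 4) − 0 = 2, and there is no ∂_2, so H_1 = Z^2.

(K is a triangulation of a wedge of 2 circles.)

H_0 = Z,  H_1 = Z^2.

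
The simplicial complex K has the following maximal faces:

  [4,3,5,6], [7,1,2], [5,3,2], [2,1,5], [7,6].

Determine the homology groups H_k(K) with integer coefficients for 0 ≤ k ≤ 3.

H_0 ≅ Z,  H_1 ≅ Z,  H_2 = 0,  H_3 = 0.

Take the total order 1 < 2 < 3 < 4 < 5 < 6 < 7 on the vertex set. Then K (dimension 3) consists of the simplices:

  0-simplices (7): [1], [2], [3], [4], [5], [6], [7]
  1-simplices (13): [1,2], [1,5], [1,7], [2,3], [2,5], [2,7], [3,4], [3,5], [3,6], [4,5], [4,6], [5,6], [6,7]
  2-simplices (7): [1,2,5], [1,2,7], [2,3,5], [3,4,5], [3,4,6], [3,5,6], [4,5,6]
  3-simplices (1): [3,4,5,6]

so the chain groups are C_0 ≅ Z^7, C_1 ≅ Z^13, C_2 ≅ Z^7, C_3 ≅ Z^1.

Boundary ∂_1: C_1 → C_0 sends each edge [p,q] (with p < q) to q − p. For instance
  ∂[2,5] = [5] − [2].
This gives a 7×13 integer matrix of rank 6; reducing to Smith normal form yields diagonal entries (1,1,1,1,1,1).

Boundary ∂_2: C_2 → C_1 sends each 2-simplex [p,q,r] to [q,r] − [p,r] + [p,q]. For instance
  ∂[3,5,6] = [5,6] − [3,6] + [3,5],
  ∂[3,4,6] = [4,6] − [3,6] + [3,4].
The 13×7 boundary matrix has rank 6 and Smith normal form diag(1,1,1,1,1,1).

Boundary ∂_3: C_3 → C_2 sends each 3-simplex σ to the alternating sum Σ_i (−1)^i (σ with its i-th vertex removed). For instance
  ∂[3,4,5,6] = [4,5,6] − [3,5,6] + [3,4,6] − [3,4,5].
As a 7×1 matrix over Z this has rank 1, with invariant factors (1).

Computing H_k = (kernel of ∂_k) / (image of ∂_{k+1}):

  H_0: rank C_0 − rank ∂_1 = 7 − 6 = 1, and the invariant factors of ∂_1 are all 1, so H_0 = Z.
  H_1: rank ker ∂_1 − rank ∂_2 = (13 − 6) − 6 = 1, and the invariant factors of ∂_2 are all 1, so H_1 = Z.
  H_2: rank ker ∂_2 − rank ∂_3 = (7 − 6) − 1 = 0, and the invariant factors of ∂_3 are all 1, so H_2 = 0.
  H_3: rank ker ∂_3 − rank ∂_4 = (1 − 1) − 0 = 0, and there is no ∂_4, so H_3 = 0.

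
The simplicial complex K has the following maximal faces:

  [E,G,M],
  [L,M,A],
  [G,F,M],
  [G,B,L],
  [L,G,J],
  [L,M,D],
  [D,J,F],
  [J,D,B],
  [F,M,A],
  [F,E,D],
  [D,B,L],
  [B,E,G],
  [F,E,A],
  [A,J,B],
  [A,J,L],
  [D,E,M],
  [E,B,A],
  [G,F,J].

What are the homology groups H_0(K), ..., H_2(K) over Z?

Take the total order A < B < D < E < F < G < J < L < M on the vertex set. Then K (dimension 2) consists of the simplices:

  0-simplices (9): A, B, D, E, F, G, J, L, M
  1-simplices (27): AB, AE, AF, AJ, AL, AM, BD, BE, BG, BJ, BL, DE, DF, DJ, DL, DM, EF, EG, EM, FG, FJ, FM, GJ, GL, GM, JL, LM
  2-simplices (18): ABE, ABJ, AEF, AFM, AJL, ALM, BDJ, BDL, BEG, BGL, DEF, DEM, DFJ, DLM, EGM, FGJ, FGM, GJL

so the chain groups are C_0 ≅ Z^9, C_1 ≅ Z^27, C_2 ≅ Z^18.

Boundary ∂_1: C_1 → C_0 is given by ∂[p,q] = [q] − [p].
This gives a 9×27 integer matrix of rank 8; reducing to Smith normal form yields diagonal entries (1,1,1,1,1,1,1,1).

∂_2: C_2 → C_1 maps a triangle to the signed sum of its edges. For instance
  ∂DLM = LM − DM + DL,
  ∂EGM = GM − EM + EG.
The resulting 27×18 matrix has rank 18, and its Smith normal form has invariant factors (1,1,1,1,1,1,1,1,1,1,1,1,1,1,1,1,1,2).

Now H_k = ker ∂_k / im ∂_{k+1}, so:

  H_0: rank C_0 − rank ∂_1 = 9 − 8 = 1, and the invariant factors of ∂_1 are all 1, so H_0 = Z.
  H_1: rank ker ∂_1 − rank ∂_2 = (27 − 8) − 18 = 1, and ∂_2 has invariant factor 2 > 1, so H_1 = Z × Z/2.
  H_2: rank ker ∂_2 − rank ∂_3 = (18 − 18) − 0 = 0, and there is no ∂_3, so H_2 = 0.

As a check, the Euler characteristic is 9 − 27 + 18 = 0, which agrees with 1 − 1 + 0 = 0.
(K is a triangulation of the Klein bottle.)

H_0 = Z,  H_1 = Z × Z/2,  H_2 = 0.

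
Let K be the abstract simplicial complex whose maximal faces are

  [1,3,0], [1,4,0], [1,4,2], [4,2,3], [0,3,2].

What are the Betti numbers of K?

Fix the vertex order 0 < 1 < 2 < 3 < 4 and write every simplex with vertices in increasing order. Then dim K = 2 and the simplices of K are:

  0-simplices (5): [0], [1], [2], [3], [4]
  1-simplices (10): [0,1], [0,2], [0,3], [0,4], [1,2], [1,3], [1,4], [2,3], [2,4], [3,4]
  2-simplices (5): [0,1,3], [0,1,4], [0,2,3], [1,2,4], [2,3,4]

so the chain groups are C_0 ≅ Z^5, C_1 ≅ Z^10, C_2 ≅ Z^5.

The boundary map ∂_1: C_1 → C_0 is given by ∂[p,q] = [q] − [p].
The resulting 5×10 matrix has rank 4, and its Smith normal form has invariant factors (1,1,1,1).

∂_2: C_2 → C_1 acts by ∂[p,q,r] = [q,r] − [p,r] + [p,q]. For instance
  ∂[2,3,4] = [3,4] − [2,4] + [2,3],
  ∂[0,2,3] = [2,3] − [0,3] + [0,2].
As a 10×5 matrix over Z this has rank 5, with invariant factors (1,1,1,1,1).

Computing H_k = (kernel of ∂_k) / (image of ∂_{k+1}):

  H_0: rank C_0 − rank ∂_1 = 5 − 4 = 1, and the invariant factors of ∂_1 are all 1, so H_0 = Z.
  H_1: rank ker ∂_1 − rank ∂_2 = (10 − 4) − 5 = 1, and the invariant factors of ∂_2 are all 1, so H_1 = Z.
  H_2: rank ker ∂_2 − rank ∂_3 = (5 − 5) − 0 = 0, and there is no ∂_3, so H_2 = 0.

Hence the Betti numbers are b_0 = 1, b_1 = 1, b_2 = 0.

b_0 = 1, b_1 = 1, b_2 = 0.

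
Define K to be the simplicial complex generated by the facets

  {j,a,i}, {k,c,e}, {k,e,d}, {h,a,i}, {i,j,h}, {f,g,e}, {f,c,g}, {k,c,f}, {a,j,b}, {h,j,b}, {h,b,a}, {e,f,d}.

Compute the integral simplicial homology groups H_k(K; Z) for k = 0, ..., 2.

Fix the vertex order a < b < c < d < e < f < g < h < i < j < k and write every simplex with vertices in increasing order. Then dim K = 2 and the simplices of K are:

  0-simplices (11): a, b, c, d, e, f, g, h, i, j, k
  1-simplices (21): ab, ah, ai, aj, bh, bj, ce, cf, cg, ck, de, df, dk, ef, eg, ek, fg, fk, hi, hj, ij
  2-simplices (12): abh, abj, ahi, aij, bhj, cek, cfg, cfk, def, dek, efg, hij

Hence C_0 ≅ Z^11, C_1 ≅ Z^21, C_2 ≅ Z^12.

Boundary ∂_1: C_1 → C_0 maps an edge to its endpoints' difference, ∂[p,q] = q − p. For instance
  ∂dk = k − d.
The 11×21 boundary matrix has rank 9 and Smith normal form diag(1,1,1,1,1,1,1,1,1).

∂_2: C_2 → C_1 sends each 2-simplex [p,q,r] to [q,r] − [p,r] + [p,q]. For instance
  ∂efg = fg − eg + ef,
  ∂dek = ek − dk + de.
The resulting 21×12 matrix has rank 11, and its Smith normal form has invariant factors (1,1,1,1,1,1,1,1,1,1,1).

Now H_k = ker ∂_k / im ∂_{k+1}, so:

  H_0: rank C_0 − rank ∂_1 = 11 − 9 = 2, and the invariant factors of ∂_1 are all 1, so H_0 ≅ Z^2.
  H_1: rank ker ∂_1 − rank ∂_2 = (21 − 9) − 11 = 1, and the invariant factors of ∂_2 are all 1, so H_1 ≅ Z.
  H_2: rank ker ∂_2 − rank ∂_3 = (12 − 11) − 0 = 1, and there is no ∂_3, so H_2 ≅ Z.

(K is a triangulation of the disjoint union of the cylinder S^1 x I and the 2-sphere S^2.)

H_0 = Z^2,  H_1 = Z,  H_2 = Z.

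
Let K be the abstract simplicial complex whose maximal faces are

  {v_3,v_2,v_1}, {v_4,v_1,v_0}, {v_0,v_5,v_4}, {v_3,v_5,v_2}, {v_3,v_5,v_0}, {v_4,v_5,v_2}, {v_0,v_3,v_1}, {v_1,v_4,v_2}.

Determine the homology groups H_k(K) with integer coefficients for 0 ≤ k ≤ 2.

Take the total order v_0 < v_1 < v_2 < v_3 < v_4 < v_5 on the vertex set. Then K (dimension 2) consists of the simplices:

  0-simplices (6): [v_0], [v_1], [v_2], [v_3], [v_4], [v_5]
  1-simplices (12): [v_0,v_1], [v_0,v_3], [v_0,v_4], [v_0,v_5], [v_1,v_2], [v_1,v_3], [v_1,v_4], [v_2,v_3], [v_2,v_4], [v_2,v_5], [v_3,v_5], [v_4,v_5]
  2-simplices (8): [v_0,v_1,v_3], [v_0,v_1,v_4], [v_0,v_3,v_5], [v_0,v_4,v_5], [v_1,v_2,v_3], [v_1,v_2,v_4], [v_2,v_3,v_5], [v_2,v_4,v_5]

Hence C_0 ≅ Z^6, C_1 ≅ Z^12, C_2 ≅ Z^8.

Boundary ∂_1: C_1 → C_0 sends each edge [p,q] (with p < q) to q − p.
As a 6×12 matrix over Z this has rank 5, with invariant factors (1,1,1,1,1).

Boundary ∂_2: C_2 → C_1 sends each 2-simplex [p,q,r] to [q,r] − [p,r] + [p,q]. For instance
  ∂[v_2,v_4,v_5] = [v_4,v_5] − [v_2,v_5] + [v_2,v_4],
  ∂[v_0,v_3,v_5] = [v_3,v_5] − [v_0,v_5] + [v_0,v_3].
The resulting 12×8 matrix has rank 7, and its Smith normal form has invariant factors (1,1,1,1,1,1,1).

Computing H_k = (kernel of ∂_k) / (image of ∂_{k+1}):

  H_0: rank C_0 − rank ∂_1 = 6 − 5 = 1, and the invariant factors of ∂_1 are all 1, so H_0 = Z.
  H_1: rank ker ∂_1 − rank ∂_2 = (12 − 5) − 7 = 0, and the invariant factors of ∂_2 are all 1, so H_1 = 0.
  H_2: rank ker ∂_2 − rank ∂_3 = (8 − 7) − 0 = 1, and there is no ∂_3, so H_2 = Z.

As a check, the Euler characteristic is 6 − 12 + 8 = 2, which agrees with 1 − 0 + 1 = 2.
(K is a triangulation of the 2-sphere S^2.)

H_0 = Z,  H_1 = 0,  H_2 = Z.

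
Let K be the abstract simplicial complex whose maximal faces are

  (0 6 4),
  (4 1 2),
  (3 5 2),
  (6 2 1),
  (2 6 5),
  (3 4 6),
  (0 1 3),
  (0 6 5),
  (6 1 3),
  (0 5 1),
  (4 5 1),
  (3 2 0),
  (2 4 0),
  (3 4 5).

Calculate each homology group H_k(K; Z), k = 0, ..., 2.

H_0 ≅ Z,  H_1 ≅ Z^2,  H_2 ≅ Z.

We work with the vertex ordering 0 < 1 < 2 < 3 < 4 < 5 < 6. The simplices of K, each written with vertices in increasing order, are:

  0-simplices (7): [0], [1], [2], [3], [4], [5], [6]
  1-simplices (21): [0,1], [0,2], [0,3], [0,4], [0,5], [0,6], [1,2], [1,3], [1,4], [1,5], [1,6], [2,3], [2,4], [2,5], [2,6], [3,4], [3,5], [3,6], [4,5], [4,6], [5,6]
  2-simplices (14): [0,1,3], [0,1,5], [0,2,3], [0,2,4], [0,4,6], [0,5,6], [1,2,4], [1,2,6], [1,3,6], [1,4,5], [2,3,5], [2,5,6], [3,4,5], [3,4,6]

Hence C_0 ≅ Z^7, C_1 ≅ Z^21, C_2 ≅ Z^14.

Boundary ∂_1: C_1 → C_0 maps an edge to its endpoints' difference, ∂[p,q] = q − p. For instance
  ∂[0,6] = [6] − [0].
The resulting 7×21 matrix has rank 6, and its Smith normal form has invariant factors (1,1,1,1,1,1).

Boundary ∂_2: C_2 → C_1 maps a triangle to the signed sum of its edges. For instance
  ∂[3,4,5] = [4,5] − [3,5] + [3,4],
  ∂[2,3,5] = [3,5] − [2,5] + [2,3].
As a 21×14 matrix over Z this has rank 13, with invariant factors (1,1,1,1,1,1,1,1,1,1,1,1,1).

Computing H_k = (kernel of ∂_k) / (image of ∂_{k+1}):

  H_0: rank C_0 − rank ∂_1 = 7 − 6 = 1, and the invariant factors of ∂_1 are all 1, so H_0 ≅ Z.
  H_1: rank ker ∂_1 − rank ∂_2 = (21 − 6) − 13 = 2, and the invariant factors of ∂_2 are all 1, so H_1 ≅ Z^2.
  H_2: rank ker ∂_2 − rank ∂_3 = (14 − 13) − 0 = 1, and there is no ∂_3, so H_2 ≅ Z.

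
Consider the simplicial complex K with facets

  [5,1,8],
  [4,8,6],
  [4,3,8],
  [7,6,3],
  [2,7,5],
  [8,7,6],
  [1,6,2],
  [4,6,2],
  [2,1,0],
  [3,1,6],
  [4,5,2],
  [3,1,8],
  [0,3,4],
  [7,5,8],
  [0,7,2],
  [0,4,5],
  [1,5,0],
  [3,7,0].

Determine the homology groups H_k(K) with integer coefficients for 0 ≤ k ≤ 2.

H_0 ≅ Z,  H_1 ≅ Z ⊕ Z/2,  H_2 = 0.

We work with the vertex ordering 0 < 1 < 2 < 3 < 4 < 5 < 6 < 7 < 8. The simplices of K, each written with vertices in increasing order, are:

  0-simplices (9): [0], [1], [2], [3], [4], [5], [6], [7], [8]
  1-simplices (27): (27 of them)
  2-simplices (18): [0,1,2], [0,1,5], [0,2,7], [0,3,4], [0,3,7], [0,4,5], [1,2,6], [1,3,6], [1,3,8], [1,5,8], [2,4,5], [2,4,6], [2,5,7], [3,4,8], [3,6,7], [4,6,8], [5,7,8], [6,7,8]

Hence C_0 ≅ Z^9, C_1 ≅ Z^27, C_2 ≅ Z^18.

Boundary ∂_1: C_1 → C_0 maps an edge to its endpoints' difference, ∂[p,q] = q − p.
As a 9×27 matrix over Z this has rank 8, with invariant factors (1,1,1,1,1,1,1,1).

∂_2: C_2 → C_1 sends each 2-simplex [p,q,r] to [q,r] − [p,r] + [p,q]. For instance
  ∂[1,2,6] = [2,6] − [1,6] + [1,2],
  ∂[2,5,7] = [5,7] − [2,7] + [2,5].
This gives a 27×18 integer matrix of rank 18; reducing to Smith normal form yields diagonal entries (1,1,1,1,1,1,1,1,1,1,1,1,1,1,1,1,1,2).

Now H_k = ker ∂_k / im ∂_{k+1}, so:

  H_0: rank C_0 − rank ∂_1 = 9 − 8 = 1, and the invariant factors of ∂_1 are all 1, so H_0 ≅ Z.
  H_1: rank ker ∂_1 − rank ∂_2 = (27 − 8) − 18 = 1, and ∂_2 has invariant factor 2 > 1, so H_1 ≅ Z ⊕ Z/2.
  H_2: rank ker ∂_2 − rank ∂_3 = (18 − 18) − 0 = 0, and there is no ∂_3, so H_2 ≅ 0.

As a check, the Euler characteristic is 9 − 27 + 18 = 0, which agrees with 1 − 1 + 0 = 0.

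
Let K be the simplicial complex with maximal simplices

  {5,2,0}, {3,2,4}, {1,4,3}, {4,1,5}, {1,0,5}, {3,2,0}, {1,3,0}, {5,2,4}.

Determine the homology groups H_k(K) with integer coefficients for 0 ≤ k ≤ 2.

Fix the vertex order 0 < 1 < 2 < 3 < 4 < 5 and write every simplex with vertices in increasing order. Then dim K = 2 and the simplices of K are:

  0-simplices (6): [0], [1], [2], [3], [4], [5]
  1-simplices (12): [0,1], [0,2], [0,3], [0,5], [1,3], [1,4], [1,5], [2,3], [2,4], [2,5], [3,4], [4,5]
  2-simplices (8): [0,1,3], [0,1,5], [0,2,3], [0,2,5], [1,3,4], [1,4,5], [2,3,4], [2,4,5]

Hence C_0 ≅ Z^6, C_1 ≅ Z^12, C_2 ≅ Z^8.

The boundary map ∂_1: C_1 → C_0 maps an edge to its endpoints' difference, ∂[p,q] = q − p.
The 6×12 boundary matrix has rank 5 and Smith normal form diag(1,1,1,1,1).

∂_2: C_2 → C_1 sends each 2-simplex [p,q,r] to [q,r] − [p,r] + [p,q]. For instance
  ∂[0,1,3] = [1,3] − [0,3] + [0,1],
  ∂[0,1,5] = [1,5] − [0,5] + [0,1].
As a 12×8 matrix over Z this has rank 7, with invariant factors (1,1,1,1,1,1,1).

Reading off H_k = ker ∂_k / im ∂_{k+1}:

  H_0: rank C_0 − rank ∂_1 = 6 − 5 = 1, and the invariant factors of ∂_1 are all 1, so H_0 ≅ Z.
  H_1: rank ker ∂_1 − rank ∂_2 = (12 − 5) − 7 = 0, and the invariant factors of ∂_2 are all 1, so H_1 ≅ 0.
  H_2: rank ker ∂_2 − rank ∂_3 = (8 − 7) − 0 = 1, and there is no ∂_3, so H_2 ≅ Z.

(K is a triangulation of the 2-sphere S^2.)

H_0 = Z,  H_1 = 0,  H_2 = Z.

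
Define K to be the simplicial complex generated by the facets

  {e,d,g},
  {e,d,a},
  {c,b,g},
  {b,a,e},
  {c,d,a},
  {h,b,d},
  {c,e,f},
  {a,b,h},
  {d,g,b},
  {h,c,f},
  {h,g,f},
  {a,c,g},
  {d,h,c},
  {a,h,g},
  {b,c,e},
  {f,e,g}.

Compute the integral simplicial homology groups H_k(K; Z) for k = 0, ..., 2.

H_0 ≅ Z,  H_1 ≅ Z^2,  H_2 ≅ Z.

We work with the vertex ordering a < b < c < d < e < f < g < h. The simplices of K, each written with vertices in increasing order, are:

  0-simplices (8): a, b, c, d, e, f, g, h
  1-simplices (24): ab, ac, ad, ae, ag, ah, bc, bd, be, bg, bh, cd, ce, cf, cg, ch, de, dg, dh, ef, eg, fg, fh, gh
  2-simplices (16): abe, abh, acd, acg, ade, agh, bce, bcg, bdg, bdh, cdh, cef, cfh, deg, efg, fgh

Hence C_0 ≅ Z^8, C_1 ≅ Z^24, C_2 ≅ Z^16.

Boundary ∂_1: C_1 → C_0 sends each edge [p,q] (with p < q) to q − p. For instance
  ∂cf = f − c.
The resulting 8×24 matrix has rank 7, and its Smith normal form has invariant factors (1,1,1,1,1,1,1).

The boundary map ∂_2: C_2 → C_1 maps a triangle to the signed sum of its edges. For instance
  ∂abh = bh − ah + ab,
  ∂bdh = dh − bh + bd.
This gives a 24×16 integer matrix of rank 15; reducing to Smith normal form yields diagonal entries (1,1,1,1,1,1,1,1,1,1,1,1,1,1,1).

Now H_k = ker ∂_k / im ∂_{k+1}, so:

  H_0: rank C_0 − rank ∂_1 = 8 − 7 = 1, and the invariant factors of ∂_1 are all 1, so H_0 ≅ Z.
  H_1: rank ker ∂_1 − rank ∂_2 = (24 − 7) − 15 = 2, and the invariant factors of ∂_2 are all 1, so H_1 ≅ Z^2.
  H_2: rank ker ∂_2 − rank ∂_3 = (16 − 15) − 0 = 1, and there is no ∂_3, so H_2 ≅ Z.

As a check, the Euler characteristic is 8 − 24 + 16 = 0, which agrees with 1 − 2 + 1 = 0.
(K is a triangulation of the torus T^2.)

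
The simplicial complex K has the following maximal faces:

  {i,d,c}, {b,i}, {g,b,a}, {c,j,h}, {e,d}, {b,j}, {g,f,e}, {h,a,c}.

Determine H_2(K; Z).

H_2 ≅ 0.

Order the vertices as a < b < c < d < e < f < g < h < i < j. Listing each simplex with vertices in this order, K has dimension 2 with simplices:

  0-simplices (10): a, b, c, d, e, f, g, h, i, j
  1-simplices (17): ab, ac, ag, ah, bg, bi, bj, cd, ch, ci, cj, de, di, ef, eg, fg, hj
  2-simplices (5): abg, ach, cdi, chj, efg

Hence C_0 ≅ Z^10, C_1 ≅ Z^17, C_2 ≅ Z^5.

∂_1: C_1 → C_0 maps an edge to its endpoints' difference, ∂[p,q] = q − p.
As a 10×17 matrix over Z this has rank 9, with invariant factors (1,1,1,1,1,1,1,1,1).

∂_2: C_2 → C_1 maps a triangle to the signed sum of its edges. For instance
  ∂cdi = di − ci + cd,
  ∂abg = bg − ag + ab.
The resulting 17×5 matrix has rank 5, and its Smith normal form has invariant factors (1,1,1,1,1).

Reading off H_k = ker ∂_k / im ∂_{k+1}:

  H_2: rank ker ∂_2 − rank ∂_3 = (5 − 5) − 0 = 0, and there is no ∂_3, so H_2 = 0.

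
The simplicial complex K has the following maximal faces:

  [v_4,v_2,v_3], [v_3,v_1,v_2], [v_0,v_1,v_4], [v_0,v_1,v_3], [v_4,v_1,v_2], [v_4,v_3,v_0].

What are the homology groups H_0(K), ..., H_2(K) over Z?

K has 5 vertices, 9 edges, 6 triangles.
rank ∂_0 = 0, rank ∂_1 = 4 ⇒ b_0 = 5 − 0 − 4 = 1; all invariant factors of ∂_1 are 1 so no torsion. So H_0 ≅ Z.
rank ∂_1 = 4, rank ∂_2 = 5 ⇒ b_1 = 9 − 4 − 5 = 0; all invariant factors of ∂_2 are 1 so no torsion. So H_1 ≅ 0.
rank ∂_2 = 5, rank ∂_3 = 0 ⇒ b_2 = 6 − 5 − 0 = 1. So H_2 ≅ Z.

H_0 = Z,  H_1 = 0,  H_2 = Z.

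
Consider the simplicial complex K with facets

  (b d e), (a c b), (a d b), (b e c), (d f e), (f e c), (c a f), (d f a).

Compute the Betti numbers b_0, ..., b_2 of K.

b_0 = 1, b_1 = 0, b_2 = 1.

K has 6 vertices, 12 edges, 8 triangles.
rank ∂_0 = 0, rank ∂_1 = 5 ⇒ b_0 = 6 − 0 − 5 = 1; all invariant factors of ∂_1 are 1 so no torsion. So H_0 ≅ Z.
rank ∂_1 = 5, rank ∂_2 = 7 ⇒ b_1 = 12 − 5 − 7 = 0; all invariant factors of ∂_2 are 1 so no torsion. So H_1 ≅ 0.
rank ∂_2 = 7, rank ∂_3 = 0 ⇒ b_2 = 8 − 7 − 0 = 1. So H_2 ≅ Z.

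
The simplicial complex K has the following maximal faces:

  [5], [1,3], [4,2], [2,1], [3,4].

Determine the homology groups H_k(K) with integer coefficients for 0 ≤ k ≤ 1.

H_0 = Z^2,  H_1 = Z.

Fix the vertex order 1 < 2 < 3 < 4 < 5 and write every simplex with vertices in increasing order. Then dim K = 1 and the simplices of K are:

  0-simplices (5): [1], [2], [3], [4], [5]
  1-simplices (4): [1,2], [1,3], [2,4], [3,4]

so the chain groups are C_0 ≅ Z^5, C_1 ≅ Z^4.

The boundary map ∂_1: C_1 → C_0 sends each edge [p,q] (with p < q) to q − p.
The 5×4 boundary matrix has rank 3 and Smith normal form diag(1,1,1).

Reading off H_k = ker ∂_k / im ∂_{k+1}:

  H_0: rank C_0 − rank ∂_1 = 5 − 3 = 2, and the invariant factors of ∂_1 are all 1, so H_0 = Z^2.
  H_1: rank ker ∂_1 − rank ∂_2 = (4 − 3) − 0 = 1, and there is no ∂_2, so H_1 = Z.

As a check, the Euler characteristic is 5 − 4 = 1, which agrees with 2 − 1 = 1.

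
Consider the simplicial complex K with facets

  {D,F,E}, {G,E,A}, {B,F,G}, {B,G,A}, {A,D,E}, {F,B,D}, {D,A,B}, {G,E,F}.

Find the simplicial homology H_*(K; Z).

H_0 = Z,  H_1 = 0,  H_2 = Z.

K has 6 vertices, 12 edges, 8 triangles.
rank ∂_0 = 0, rank ∂_1 = 5 ⇒ b_0 = 6 − 0 − 5 = 1; all invariant factors of ∂_1 are 1 so no torsion. So H_0 ≅ Z.
rank ∂_1 = 5, rank ∂_2 = 7 ⇒ b_1 = 12 − 5 − 7 = 0; all invariant factors of ∂_2 are 1 so no torsion. So H_1 ≅ 0.
rank ∂_2 = 7, rank ∂_3 = 0 ⇒ b_2 = 8 − 7 − 0 = 1. So H_2 ≅ Z.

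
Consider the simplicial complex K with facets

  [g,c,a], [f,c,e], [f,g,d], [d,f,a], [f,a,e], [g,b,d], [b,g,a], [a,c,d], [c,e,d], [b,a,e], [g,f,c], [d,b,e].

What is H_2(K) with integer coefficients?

K has 7 vertices, 18 edges, 12 triangles.
rank ∂_2 = 12, rank ∂_3 = 0 ⇒ b_2 = 12 − 12 − 0 = 0. So H_2 = 0.

H_2 = 0.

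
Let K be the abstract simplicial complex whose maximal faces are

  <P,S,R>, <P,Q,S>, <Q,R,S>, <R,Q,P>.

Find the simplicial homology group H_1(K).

H_1 ≅ 0.

Order the vertices as P < Q < R < S. Listing each simplex with vertices in this order, K has dimension 2 with simplices:

  0-simplices (4): P, Q, R, S
  1-simplices (6): PQ, PR, PS, QR, QS, RS
  2-simplices (4): PQR, PQS, PRS, QRS

Hence C_0 ≅ Z^4, C_1 ≅ Z^6, C_2 ≅ Z^4.

The boundary map ∂_1: C_1 → C_0 maps an edge to its endpoints' difference, ∂[p,q] = q − p. For instance
  ∂PS = S − P.
This gives a 4×6 integer matrix of rank 3; reducing to Smith normal form yields diagonal entries (1,1,1).

∂_2: C_2 → C_1 sends each 2-simplex [p,q,r] to [q,r] − [p,r] + [p,q]. For instance
  ∂QRS = RS − QS + QR,
  ∂PQR = QR − PR + PQ.
As a 6×4 matrix over Z this has rank 3, with invariant factors (1,1,1).

From H_k ≅ ker(∂_k) / im(∂_{k+1}) we obtain:

  H_1: rank ker ∂_1 − rank ∂_2 = (6 − 3) − 3 = 0, and the invariant factors of ∂_2 are all 1, so H_1 ≅ 0.

(K is a triangulation of the 2-sphere S^2.)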